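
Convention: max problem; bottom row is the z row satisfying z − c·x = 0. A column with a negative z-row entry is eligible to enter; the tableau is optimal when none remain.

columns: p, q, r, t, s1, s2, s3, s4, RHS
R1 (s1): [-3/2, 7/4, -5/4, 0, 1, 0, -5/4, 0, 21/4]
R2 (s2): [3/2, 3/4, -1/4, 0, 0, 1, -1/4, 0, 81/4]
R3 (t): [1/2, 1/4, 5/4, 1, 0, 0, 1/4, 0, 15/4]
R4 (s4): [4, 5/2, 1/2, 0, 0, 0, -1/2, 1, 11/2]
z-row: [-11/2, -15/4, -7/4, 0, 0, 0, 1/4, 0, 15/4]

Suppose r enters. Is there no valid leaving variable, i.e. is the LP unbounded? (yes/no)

no

Column r has positive entries in row(s) 3, 4, so the ratio test bounds it — not unbounded.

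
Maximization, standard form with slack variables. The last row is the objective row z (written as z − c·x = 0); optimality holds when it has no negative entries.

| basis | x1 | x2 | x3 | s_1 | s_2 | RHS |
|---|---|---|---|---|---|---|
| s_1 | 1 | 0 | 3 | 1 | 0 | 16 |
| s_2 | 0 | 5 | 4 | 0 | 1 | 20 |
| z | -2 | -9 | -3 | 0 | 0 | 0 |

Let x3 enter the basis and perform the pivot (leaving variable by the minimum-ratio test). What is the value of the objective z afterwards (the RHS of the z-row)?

Ratio test on column x3 — row 1: 16/3 = 16/3; row 2: 20/4 = 5. Minimum is 5 at row 2 (s_2 leaves); pivot element 4.
Pivot on row 2; the z-row RHS becomes 0 − (-3)·5 = 15.

15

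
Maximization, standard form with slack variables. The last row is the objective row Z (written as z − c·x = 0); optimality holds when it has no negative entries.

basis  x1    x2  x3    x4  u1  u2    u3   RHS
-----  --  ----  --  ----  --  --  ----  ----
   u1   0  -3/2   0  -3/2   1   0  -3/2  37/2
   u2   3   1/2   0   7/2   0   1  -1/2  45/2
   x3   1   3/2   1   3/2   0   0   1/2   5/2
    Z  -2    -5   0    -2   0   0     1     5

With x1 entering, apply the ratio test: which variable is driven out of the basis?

x3

Column x1 entries and ratios — u1: 0 ≤ 0, skip; u2: (45/2)/3 = 15/2; x3: (5/2)/1 = 5/2.
Smallest ratio is 5/2 in the row of x3, so x3 leaves.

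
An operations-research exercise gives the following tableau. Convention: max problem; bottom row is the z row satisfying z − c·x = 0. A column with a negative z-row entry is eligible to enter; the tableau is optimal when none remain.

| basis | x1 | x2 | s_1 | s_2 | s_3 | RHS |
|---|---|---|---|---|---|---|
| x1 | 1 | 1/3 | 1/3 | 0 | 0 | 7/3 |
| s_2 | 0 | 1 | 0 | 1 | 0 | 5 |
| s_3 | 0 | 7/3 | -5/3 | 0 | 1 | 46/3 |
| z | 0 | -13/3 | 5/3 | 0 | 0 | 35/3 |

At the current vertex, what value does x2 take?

0

x2 is not in the basis, so in the current basic feasible solution x2 = 0.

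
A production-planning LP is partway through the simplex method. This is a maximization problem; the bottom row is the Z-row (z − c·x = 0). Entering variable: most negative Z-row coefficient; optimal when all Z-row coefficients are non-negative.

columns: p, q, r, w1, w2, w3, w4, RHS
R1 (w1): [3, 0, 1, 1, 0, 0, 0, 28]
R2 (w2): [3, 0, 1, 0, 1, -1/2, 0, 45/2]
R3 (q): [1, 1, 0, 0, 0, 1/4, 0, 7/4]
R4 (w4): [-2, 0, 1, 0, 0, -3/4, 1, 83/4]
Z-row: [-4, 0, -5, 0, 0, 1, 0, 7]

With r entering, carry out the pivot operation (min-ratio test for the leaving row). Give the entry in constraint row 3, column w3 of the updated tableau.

Ratio test on column r — row 1: 28/1 = 28; row 2: (45/2)/1 = 45/2; row 3: entry 0 ≤ 0; row 4: (83/4)/1 = 83/4. Minimum is 83/4 at row 4 (w4 leaves); pivot element 1.
Divide row 4 by 1; eliminate column r from the other rows.
Row 3 update in column w3: 1/4 − 0·(-3/4) = 1/4.

1/4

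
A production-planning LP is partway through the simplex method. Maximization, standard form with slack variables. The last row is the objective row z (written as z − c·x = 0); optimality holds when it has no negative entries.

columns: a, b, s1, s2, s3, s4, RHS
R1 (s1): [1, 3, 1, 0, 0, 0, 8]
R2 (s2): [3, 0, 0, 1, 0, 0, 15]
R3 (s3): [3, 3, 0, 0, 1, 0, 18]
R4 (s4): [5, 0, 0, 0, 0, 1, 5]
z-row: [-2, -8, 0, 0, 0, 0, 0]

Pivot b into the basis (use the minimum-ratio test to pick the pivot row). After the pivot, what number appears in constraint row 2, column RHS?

15

Ratio test on column b — row 1: 8/3 = 8/3; row 2: entry 0 ≤ 0; row 3: 18/3 = 6; row 4: entry 0 ≤ 0. Minimum is 8/3 at row 1 (s1 leaves); pivot element 3.
Divide row 1 by 3; eliminate column b from the other rows.
Row 2 update in column RHS: 15 − 0·(8/3) = 15.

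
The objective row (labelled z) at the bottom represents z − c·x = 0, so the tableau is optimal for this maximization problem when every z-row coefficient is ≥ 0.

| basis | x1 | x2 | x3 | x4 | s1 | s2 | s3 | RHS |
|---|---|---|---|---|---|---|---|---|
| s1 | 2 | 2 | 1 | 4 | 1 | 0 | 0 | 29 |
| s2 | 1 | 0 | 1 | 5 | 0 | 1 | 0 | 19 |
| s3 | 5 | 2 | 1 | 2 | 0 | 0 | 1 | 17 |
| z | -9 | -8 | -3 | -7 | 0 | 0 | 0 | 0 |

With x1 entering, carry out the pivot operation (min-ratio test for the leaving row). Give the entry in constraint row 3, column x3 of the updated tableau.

1/5

Ratio test on column x1 — row 1: 29/2 = 29/2; row 2: 19/1 = 19; row 3: 17/5 = 17/5. Minimum is 17/5 at row 3 (s3 leaves); pivot element 5.
Divide row 3 by 5; eliminate column x1 from the other rows.
In the new row 3, the x3 entry is the old entry divided by the pivot: 1/5 = 1/5.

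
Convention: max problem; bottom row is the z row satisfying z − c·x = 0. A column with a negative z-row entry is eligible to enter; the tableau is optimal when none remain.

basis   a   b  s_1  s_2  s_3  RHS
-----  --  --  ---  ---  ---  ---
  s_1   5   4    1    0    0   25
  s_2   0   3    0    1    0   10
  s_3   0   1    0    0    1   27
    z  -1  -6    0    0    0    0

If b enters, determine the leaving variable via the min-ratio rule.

Column b entries and ratios — s_1: 25/4 = 25/4; s_2: 10/3 = 10/3; s_3: 27/1 = 27.
Smallest ratio is 10/3 in the row of s_2, so s_2 leaves.

s_2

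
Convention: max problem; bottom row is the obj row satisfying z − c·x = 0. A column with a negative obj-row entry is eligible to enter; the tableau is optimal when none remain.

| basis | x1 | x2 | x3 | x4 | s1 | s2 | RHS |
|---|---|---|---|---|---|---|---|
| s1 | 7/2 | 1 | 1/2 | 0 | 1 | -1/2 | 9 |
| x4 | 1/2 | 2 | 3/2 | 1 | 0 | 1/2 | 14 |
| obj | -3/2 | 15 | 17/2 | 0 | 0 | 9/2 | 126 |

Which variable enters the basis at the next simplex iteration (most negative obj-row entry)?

x1

Negative obj-row entries: x1: -3/2.
The most negative is -3/2 in column x1, so x1 enters.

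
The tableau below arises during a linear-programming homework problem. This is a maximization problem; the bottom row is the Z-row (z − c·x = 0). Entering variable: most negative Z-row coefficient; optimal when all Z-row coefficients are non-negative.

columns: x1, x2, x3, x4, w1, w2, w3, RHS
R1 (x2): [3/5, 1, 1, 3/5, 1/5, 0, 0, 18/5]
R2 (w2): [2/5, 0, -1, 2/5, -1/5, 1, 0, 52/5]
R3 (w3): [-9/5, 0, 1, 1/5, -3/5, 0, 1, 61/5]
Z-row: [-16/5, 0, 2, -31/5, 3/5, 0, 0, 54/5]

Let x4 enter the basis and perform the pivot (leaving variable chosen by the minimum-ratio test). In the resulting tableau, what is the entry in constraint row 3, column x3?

Ratio test on column x4 — row 1: (18/5)/(3/5) = 6; row 2: (52/5)/(2/5) = 26; row 3: (61/5)/(1/5) = 61. Minimum is 6 at row 1 (x2 leaves); pivot element 3/5.
Divide row 1 by 3/5; eliminate column x4 from the other rows.
Row 3 update in column x3: 1 − (1/5)·(5/3) = 2/3.

2/3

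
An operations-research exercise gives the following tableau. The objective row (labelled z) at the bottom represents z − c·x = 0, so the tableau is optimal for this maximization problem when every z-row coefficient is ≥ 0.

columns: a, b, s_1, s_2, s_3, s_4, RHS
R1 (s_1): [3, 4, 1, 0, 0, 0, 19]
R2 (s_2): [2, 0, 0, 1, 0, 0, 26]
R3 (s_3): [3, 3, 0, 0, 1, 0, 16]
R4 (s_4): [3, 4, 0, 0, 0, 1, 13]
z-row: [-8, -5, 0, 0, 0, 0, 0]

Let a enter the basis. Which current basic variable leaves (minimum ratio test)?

s_4

Column a entries and ratios — s_1: 19/3 = 19/3; s_2: 26/2 = 13; s_3: 16/3 = 16/3; s_4: 13/3 = 13/3.
Smallest ratio is 13/3 in the row of s_4, so s_4 leaves.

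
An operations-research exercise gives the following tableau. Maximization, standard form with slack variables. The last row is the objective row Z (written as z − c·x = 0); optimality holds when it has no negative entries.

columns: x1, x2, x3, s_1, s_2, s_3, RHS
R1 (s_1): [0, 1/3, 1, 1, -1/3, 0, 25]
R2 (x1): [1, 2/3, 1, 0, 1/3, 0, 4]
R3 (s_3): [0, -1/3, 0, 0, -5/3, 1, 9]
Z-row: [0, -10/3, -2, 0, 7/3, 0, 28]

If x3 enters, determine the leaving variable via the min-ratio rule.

Column x3 entries and ratios — s_1: 25/1 = 25; x1: 4/1 = 4; s_3: 0 ≤ 0, skip.
Smallest ratio is 4 in the row of x1, so x1 leaves.

x1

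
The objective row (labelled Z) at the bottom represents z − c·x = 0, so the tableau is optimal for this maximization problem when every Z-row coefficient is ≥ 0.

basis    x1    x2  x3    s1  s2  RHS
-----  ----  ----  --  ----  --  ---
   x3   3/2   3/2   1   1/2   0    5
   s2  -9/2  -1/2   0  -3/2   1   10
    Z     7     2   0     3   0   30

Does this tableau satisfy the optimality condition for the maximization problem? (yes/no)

Every Z-row coefficient is ≥ 0, so the tableau is optimal.

yes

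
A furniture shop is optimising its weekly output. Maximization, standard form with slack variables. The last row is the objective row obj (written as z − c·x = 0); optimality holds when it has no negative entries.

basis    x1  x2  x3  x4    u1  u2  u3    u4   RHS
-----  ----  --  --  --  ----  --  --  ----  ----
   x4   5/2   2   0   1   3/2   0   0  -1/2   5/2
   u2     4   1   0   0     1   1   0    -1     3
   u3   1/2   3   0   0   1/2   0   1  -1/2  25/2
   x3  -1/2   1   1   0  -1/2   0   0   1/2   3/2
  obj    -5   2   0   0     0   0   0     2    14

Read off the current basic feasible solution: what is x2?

x2 is not in the basis, so in the current basic feasible solution x2 = 0.

0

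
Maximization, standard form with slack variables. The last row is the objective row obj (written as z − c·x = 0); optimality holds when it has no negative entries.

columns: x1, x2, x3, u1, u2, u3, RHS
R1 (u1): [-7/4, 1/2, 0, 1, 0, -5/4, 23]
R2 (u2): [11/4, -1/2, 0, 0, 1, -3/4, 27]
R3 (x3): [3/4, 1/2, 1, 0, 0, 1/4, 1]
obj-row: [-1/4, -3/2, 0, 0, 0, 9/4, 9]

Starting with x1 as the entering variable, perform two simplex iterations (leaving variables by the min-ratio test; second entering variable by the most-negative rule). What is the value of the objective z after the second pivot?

12

Ratio test on column x1 — row 1: entry -7/4 ≤ 0; row 2: 27/(11/4) = 108/11; row 3: 1/(3/4) = 4/3. Minimum is 4/3 at row 3 (x3 leaves); pivot element 3/4.
Pivot on row 3; the obj-row RHS becomes 9 − (-1/4)·(4/3) = 28/3.
Next entering variable (most negative obj-row entry -4/3): x2.
Ratio test on column x2 — row 1: (76/3)/(5/3) = 76/5; row 2: entry -7/3 ≤ 0; row 3: (4/3)/(2/3) = 2. Minimum is 2 at row 3 (x1 leaves); pivot element 2/3.
After the second pivot the obj-row RHS is 28/3 − (-4/3)·2 = 12.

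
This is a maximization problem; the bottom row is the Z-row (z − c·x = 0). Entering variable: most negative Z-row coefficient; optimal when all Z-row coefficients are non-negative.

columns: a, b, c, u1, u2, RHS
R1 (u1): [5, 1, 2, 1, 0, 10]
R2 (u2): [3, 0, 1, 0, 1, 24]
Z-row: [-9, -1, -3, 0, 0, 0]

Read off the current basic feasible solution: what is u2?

24

u2 is basic (row 2); its value is the RHS of that row, 24.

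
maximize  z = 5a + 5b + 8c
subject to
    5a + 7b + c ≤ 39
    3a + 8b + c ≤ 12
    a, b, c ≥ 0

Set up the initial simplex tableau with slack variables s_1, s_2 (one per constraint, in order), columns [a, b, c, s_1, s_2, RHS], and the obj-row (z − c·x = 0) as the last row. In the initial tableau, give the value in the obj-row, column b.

-5

The obj-row carries the negated objective coefficients: the b entry is -5.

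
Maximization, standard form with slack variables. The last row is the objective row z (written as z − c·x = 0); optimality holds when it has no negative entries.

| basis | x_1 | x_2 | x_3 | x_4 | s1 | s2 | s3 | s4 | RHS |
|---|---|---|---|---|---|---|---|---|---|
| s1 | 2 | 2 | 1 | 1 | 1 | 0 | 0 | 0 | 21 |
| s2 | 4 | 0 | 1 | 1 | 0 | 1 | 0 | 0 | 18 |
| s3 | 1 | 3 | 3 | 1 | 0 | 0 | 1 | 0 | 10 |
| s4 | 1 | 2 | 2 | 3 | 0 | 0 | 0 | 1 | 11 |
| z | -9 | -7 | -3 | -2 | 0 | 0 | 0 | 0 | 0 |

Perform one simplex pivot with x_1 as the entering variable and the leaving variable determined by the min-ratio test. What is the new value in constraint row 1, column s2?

Ratio test on column x_1 — row 1: 21/2 = 21/2; row 2: 18/4 = 9/2; row 3: 10/1 = 10; row 4: 11/1 = 11. Minimum is 9/2 at row 2 (s2 leaves); pivot element 4.
Divide row 2 by 4; eliminate column x_1 from the other rows.
Row 1 update in column s2: 0 − 2·(1/4) = -1/2.

-1/2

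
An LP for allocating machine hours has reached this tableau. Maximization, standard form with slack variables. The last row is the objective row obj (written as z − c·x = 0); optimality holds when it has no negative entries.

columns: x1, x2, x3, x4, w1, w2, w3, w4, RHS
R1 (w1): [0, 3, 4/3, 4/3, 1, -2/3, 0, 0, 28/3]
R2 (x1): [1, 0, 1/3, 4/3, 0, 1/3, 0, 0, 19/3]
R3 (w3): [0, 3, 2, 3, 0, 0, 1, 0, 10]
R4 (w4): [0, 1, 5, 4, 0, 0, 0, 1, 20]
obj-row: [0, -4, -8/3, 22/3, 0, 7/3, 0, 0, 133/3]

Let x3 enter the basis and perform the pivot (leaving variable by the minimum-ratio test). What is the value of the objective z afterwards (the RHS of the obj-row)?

55

Ratio test on column x3 — row 1: (28/3)/(4/3) = 7; row 2: (19/3)/(1/3) = 19; row 3: 10/2 = 5; row 4: 20/5 = 4. Minimum is 4 at row 4 (w4 leaves); pivot element 5.
Pivot on row 4; the obj-row RHS becomes 133/3 − (-8/3)·4 = 55.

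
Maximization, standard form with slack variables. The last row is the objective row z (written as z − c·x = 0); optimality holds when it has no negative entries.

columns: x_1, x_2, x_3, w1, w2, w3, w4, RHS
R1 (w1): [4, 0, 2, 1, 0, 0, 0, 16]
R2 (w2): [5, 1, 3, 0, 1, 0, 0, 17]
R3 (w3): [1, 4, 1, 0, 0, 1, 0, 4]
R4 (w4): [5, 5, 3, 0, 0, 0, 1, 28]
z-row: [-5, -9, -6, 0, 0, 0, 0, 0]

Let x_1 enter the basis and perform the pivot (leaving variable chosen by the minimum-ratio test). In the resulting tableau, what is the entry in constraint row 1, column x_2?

Ratio test on column x_1 — row 1: 16/4 = 4; row 2: 17/5 = 17/5; row 3: 4/1 = 4; row 4: 28/5 = 28/5. Minimum is 17/5 at row 2 (w2 leaves); pivot element 5.
Divide row 2 by 5; eliminate column x_1 from the other rows.
Row 1 update in column x_2: 0 − 4·(1/5) = -4/5.

-4/5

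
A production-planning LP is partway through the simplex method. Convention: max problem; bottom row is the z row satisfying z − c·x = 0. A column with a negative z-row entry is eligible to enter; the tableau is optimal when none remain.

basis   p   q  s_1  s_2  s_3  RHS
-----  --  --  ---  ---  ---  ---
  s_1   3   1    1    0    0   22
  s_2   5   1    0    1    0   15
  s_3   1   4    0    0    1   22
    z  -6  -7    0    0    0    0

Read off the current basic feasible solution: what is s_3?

s_3 is basic (row 3); its value is the RHS of that row, 22.

22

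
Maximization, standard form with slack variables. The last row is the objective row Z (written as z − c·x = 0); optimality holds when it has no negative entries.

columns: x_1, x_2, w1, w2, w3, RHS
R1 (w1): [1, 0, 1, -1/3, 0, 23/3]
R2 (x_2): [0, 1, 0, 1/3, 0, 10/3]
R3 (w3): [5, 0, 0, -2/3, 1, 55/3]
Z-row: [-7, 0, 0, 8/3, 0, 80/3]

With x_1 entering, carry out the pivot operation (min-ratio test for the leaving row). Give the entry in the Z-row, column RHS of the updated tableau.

Ratio test on column x_1 — row 1: (23/3)/1 = 23/3; row 2: entry 0 ≤ 0; row 3: (55/3)/5 = 11/3. Minimum is 11/3 at row 3 (w3 leaves); pivot element 5.
Divide row 3 by 5; eliminate column x_1 from the other rows.
Z-row update in column RHS: 80/3 − (-7)·(11/3) = 157/3.

157/3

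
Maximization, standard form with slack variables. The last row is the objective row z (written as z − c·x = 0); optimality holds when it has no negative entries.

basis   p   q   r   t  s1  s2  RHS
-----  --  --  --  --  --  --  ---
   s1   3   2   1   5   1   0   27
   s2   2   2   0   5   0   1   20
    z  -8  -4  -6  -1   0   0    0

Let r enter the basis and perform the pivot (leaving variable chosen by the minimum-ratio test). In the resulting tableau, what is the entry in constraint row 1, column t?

5

Ratio test on column r — row 1: 27/1 = 27; row 2: entry 0 ≤ 0. Minimum is 27 at row 1 (s1 leaves); pivot element 1.
Divide row 1 by 1; eliminate column r from the other rows.
In the new row 1, the t entry is the old entry divided by the pivot: 5/1 = 5.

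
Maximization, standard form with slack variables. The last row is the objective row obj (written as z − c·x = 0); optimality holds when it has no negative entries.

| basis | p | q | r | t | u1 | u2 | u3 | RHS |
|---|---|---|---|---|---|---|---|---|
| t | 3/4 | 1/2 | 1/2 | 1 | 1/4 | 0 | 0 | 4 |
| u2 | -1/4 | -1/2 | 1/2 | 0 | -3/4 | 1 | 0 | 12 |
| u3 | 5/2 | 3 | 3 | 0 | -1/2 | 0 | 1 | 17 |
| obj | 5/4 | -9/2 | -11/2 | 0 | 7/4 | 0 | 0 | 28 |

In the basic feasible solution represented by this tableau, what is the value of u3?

u3 is basic (row 3); its value is the RHS of that row, 17.

17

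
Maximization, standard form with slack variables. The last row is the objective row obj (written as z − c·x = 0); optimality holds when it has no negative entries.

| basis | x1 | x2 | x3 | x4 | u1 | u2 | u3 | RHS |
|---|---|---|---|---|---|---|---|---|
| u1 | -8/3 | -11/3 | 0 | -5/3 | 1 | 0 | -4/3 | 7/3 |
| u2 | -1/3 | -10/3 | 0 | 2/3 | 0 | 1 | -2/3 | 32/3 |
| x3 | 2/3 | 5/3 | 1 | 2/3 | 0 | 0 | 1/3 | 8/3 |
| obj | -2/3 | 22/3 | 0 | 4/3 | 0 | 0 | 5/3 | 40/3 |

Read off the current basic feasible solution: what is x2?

0

x2 is not in the basis, so in the current basic feasible solution x2 = 0.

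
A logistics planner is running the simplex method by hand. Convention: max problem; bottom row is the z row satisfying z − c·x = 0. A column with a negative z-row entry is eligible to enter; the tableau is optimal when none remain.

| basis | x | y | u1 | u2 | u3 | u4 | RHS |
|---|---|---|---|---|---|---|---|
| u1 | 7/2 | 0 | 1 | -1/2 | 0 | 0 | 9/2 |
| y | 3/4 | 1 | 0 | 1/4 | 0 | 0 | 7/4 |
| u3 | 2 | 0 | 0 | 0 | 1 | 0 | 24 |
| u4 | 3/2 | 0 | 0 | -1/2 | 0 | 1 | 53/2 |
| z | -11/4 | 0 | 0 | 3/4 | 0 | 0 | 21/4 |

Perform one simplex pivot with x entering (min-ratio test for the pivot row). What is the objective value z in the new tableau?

123/14

Ratio test on column x — row 1: (9/2)/(7/2) = 9/7; row 2: (7/4)/(3/4) = 7/3; row 3: 24/2 = 12; row 4: (53/2)/(3/2) = 53/3. Minimum is 9/7 at row 1 (u1 leaves); pivot element 7/2.
Pivot on row 1; the z-row RHS becomes 21/4 − (-11/4)·(9/7) = 123/14.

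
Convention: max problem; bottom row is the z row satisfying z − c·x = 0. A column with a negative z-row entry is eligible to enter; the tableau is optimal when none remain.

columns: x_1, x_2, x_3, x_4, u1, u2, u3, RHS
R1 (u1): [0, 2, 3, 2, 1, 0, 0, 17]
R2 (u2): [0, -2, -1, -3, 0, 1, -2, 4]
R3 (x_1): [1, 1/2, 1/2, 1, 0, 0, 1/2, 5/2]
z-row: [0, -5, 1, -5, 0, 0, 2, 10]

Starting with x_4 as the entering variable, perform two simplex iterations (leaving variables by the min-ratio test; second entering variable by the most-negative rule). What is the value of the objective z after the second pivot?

Ratio test on column x_4 — row 1: 17/2 = 17/2; row 2: entry -3 ≤ 0; row 3: (5/2)/1 = 5/2. Minimum is 5/2 at row 3 (x_1 leaves); pivot element 1.
Pivot on row 3; the z-row RHS becomes 10 − (-5)·(5/2) = 45/2.
Next entering variable (most negative z-row entry -5/2): x_2.
Ratio test on column x_2 — row 1: 12/1 = 12; row 2: entry -1/2 ≤ 0; row 3: (5/2)/(1/2) = 5. Minimum is 5 at row 3 (x_4 leaves); pivot element 1/2.
After the second pivot the z-row RHS is 45/2 − (-5/2)·5 = 35.

35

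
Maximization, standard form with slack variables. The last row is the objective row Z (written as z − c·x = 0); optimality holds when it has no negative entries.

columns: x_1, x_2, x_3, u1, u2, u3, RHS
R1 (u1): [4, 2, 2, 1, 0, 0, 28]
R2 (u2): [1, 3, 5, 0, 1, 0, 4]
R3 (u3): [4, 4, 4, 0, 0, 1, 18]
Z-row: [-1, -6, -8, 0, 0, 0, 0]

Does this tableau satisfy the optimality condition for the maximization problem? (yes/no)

no

The Z-row has a negative entry -8 in column x_3, so it is not optimal.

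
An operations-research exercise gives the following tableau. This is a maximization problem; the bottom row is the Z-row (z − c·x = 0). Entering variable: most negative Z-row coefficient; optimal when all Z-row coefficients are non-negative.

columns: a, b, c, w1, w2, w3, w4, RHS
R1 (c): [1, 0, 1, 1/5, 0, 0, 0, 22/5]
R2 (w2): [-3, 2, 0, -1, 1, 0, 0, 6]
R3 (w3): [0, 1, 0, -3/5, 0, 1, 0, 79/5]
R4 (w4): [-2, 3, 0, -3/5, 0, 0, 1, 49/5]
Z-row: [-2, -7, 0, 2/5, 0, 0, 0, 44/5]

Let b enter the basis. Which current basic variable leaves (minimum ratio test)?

Column b entries and ratios — c: 0 ≤ 0, skip; w2: 6/2 = 3; w3: (79/5)/1 = 79/5; w4: (49/5)/3 = 49/15.
Smallest ratio is 3 in the row of w2, so w2 leaves.

w2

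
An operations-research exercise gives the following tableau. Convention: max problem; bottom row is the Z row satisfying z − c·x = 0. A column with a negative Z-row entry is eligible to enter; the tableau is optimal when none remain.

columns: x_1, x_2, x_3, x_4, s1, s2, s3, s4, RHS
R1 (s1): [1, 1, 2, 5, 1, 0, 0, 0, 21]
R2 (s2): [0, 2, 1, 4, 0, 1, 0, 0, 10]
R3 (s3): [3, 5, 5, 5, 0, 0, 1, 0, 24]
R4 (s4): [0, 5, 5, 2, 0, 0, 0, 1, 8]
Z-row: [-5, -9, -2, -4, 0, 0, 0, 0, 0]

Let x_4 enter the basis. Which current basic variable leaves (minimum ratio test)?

s2

Column x_4 entries and ratios — s1: 21/5 = 21/5; s2: 10/4 = 5/2; s3: 24/5 = 24/5; s4: 8/2 = 4.
Smallest ratio is 5/2 in the row of s2, so s2 leaves.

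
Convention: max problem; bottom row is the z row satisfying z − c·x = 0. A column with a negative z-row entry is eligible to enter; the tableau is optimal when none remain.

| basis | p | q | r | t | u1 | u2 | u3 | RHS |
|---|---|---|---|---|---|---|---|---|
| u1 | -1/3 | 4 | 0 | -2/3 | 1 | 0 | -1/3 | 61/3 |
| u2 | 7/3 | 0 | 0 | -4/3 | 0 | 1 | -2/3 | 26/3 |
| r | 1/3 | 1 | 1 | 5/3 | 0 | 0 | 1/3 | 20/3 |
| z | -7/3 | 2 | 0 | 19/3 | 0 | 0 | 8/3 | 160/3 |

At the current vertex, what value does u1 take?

u1 is basic (row 1); its value is the RHS of that row, 61/3.

61/3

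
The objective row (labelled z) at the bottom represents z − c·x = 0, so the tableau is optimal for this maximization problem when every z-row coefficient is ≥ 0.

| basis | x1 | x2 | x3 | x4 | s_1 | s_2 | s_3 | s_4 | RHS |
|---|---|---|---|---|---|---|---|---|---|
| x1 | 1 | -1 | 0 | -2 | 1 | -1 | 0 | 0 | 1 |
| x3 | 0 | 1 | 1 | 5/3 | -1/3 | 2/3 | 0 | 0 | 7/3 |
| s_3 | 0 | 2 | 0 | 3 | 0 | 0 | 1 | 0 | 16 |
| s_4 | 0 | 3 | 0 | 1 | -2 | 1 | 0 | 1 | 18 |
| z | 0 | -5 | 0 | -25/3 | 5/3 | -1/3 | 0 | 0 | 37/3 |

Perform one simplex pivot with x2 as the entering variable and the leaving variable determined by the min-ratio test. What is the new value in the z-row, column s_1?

Ratio test on column x2 — row 1: entry -1 ≤ 0; row 2: (7/3)/1 = 7/3; row 3: 16/2 = 8; row 4: 18/3 = 6. Minimum is 7/3 at row 2 (x3 leaves); pivot element 1.
Divide row 2 by 1; eliminate column x2 from the other rows.
z-row update in column s_1: 5/3 − (-5)·(-1/3) = 0.

0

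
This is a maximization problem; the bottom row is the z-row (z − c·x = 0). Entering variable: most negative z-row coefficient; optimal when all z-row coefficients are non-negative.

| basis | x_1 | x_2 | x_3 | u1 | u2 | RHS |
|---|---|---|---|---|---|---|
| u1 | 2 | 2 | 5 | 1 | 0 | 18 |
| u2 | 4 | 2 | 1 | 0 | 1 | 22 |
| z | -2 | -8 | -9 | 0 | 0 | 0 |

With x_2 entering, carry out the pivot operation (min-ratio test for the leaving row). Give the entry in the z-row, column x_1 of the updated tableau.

Ratio test on column x_2 — row 1: 18/2 = 9; row 2: 22/2 = 11. Minimum is 9 at row 1 (u1 leaves); pivot element 2.
Divide row 1 by 2; eliminate column x_2 from the other rows.
z-row update in column x_1: -2 − (-8)·1 = 6.

6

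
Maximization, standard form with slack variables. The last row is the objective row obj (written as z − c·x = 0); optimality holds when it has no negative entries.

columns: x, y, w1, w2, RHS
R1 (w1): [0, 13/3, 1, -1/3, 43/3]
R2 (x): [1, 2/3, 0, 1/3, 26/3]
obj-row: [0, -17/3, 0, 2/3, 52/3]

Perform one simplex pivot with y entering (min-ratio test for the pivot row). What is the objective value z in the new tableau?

Ratio test on column y — row 1: (43/3)/(13/3) = 43/13; row 2: (26/3)/(2/3) = 13. Minimum is 43/13 at row 1 (w1 leaves); pivot element 13/3.
Pivot on row 1; the obj-row RHS becomes 52/3 − (-17/3)·(43/13) = 469/13.

469/13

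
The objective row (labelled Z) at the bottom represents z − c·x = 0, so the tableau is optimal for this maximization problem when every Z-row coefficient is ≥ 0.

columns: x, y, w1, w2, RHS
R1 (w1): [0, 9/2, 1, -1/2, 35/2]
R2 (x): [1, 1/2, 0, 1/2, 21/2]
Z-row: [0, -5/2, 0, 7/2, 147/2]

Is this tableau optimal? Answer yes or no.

no

The Z-row has a negative entry -5/2 in column y, so it is not optimal.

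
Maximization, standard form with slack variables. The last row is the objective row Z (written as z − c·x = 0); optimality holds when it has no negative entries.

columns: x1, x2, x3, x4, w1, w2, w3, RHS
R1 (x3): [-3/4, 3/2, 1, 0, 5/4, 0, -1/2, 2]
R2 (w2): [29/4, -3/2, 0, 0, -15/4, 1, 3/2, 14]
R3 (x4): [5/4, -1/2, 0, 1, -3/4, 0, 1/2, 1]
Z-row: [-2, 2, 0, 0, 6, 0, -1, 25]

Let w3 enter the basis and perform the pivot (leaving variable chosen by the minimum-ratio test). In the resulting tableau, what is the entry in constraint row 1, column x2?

1

Ratio test on column w3 — row 1: entry -1/2 ≤ 0; row 2: 14/(3/2) = 28/3; row 3: 1/(1/2) = 2. Minimum is 2 at row 3 (x4 leaves); pivot element 1/2.
Divide row 3 by 1/2; eliminate column w3 from the other rows.
Row 1 update in column x2: 3/2 − (-1/2)·(-1) = 1.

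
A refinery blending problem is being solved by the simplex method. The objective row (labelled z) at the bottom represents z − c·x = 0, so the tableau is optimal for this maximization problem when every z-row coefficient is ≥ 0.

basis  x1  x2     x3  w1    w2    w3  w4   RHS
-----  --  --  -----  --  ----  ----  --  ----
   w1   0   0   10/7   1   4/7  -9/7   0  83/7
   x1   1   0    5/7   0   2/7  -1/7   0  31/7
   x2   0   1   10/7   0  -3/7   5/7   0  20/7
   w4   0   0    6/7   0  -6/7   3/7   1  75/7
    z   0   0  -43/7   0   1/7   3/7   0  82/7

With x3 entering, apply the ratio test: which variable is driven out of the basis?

x2

Column x3 entries and ratios — w1: (83/7)/(10/7) = 83/10; x1: (31/7)/(5/7) = 31/5; x2: (20/7)/(10/7) = 2; w4: (75/7)/(6/7) = 25/2.
Smallest ratio is 2 in the row of x2, so x2 leaves.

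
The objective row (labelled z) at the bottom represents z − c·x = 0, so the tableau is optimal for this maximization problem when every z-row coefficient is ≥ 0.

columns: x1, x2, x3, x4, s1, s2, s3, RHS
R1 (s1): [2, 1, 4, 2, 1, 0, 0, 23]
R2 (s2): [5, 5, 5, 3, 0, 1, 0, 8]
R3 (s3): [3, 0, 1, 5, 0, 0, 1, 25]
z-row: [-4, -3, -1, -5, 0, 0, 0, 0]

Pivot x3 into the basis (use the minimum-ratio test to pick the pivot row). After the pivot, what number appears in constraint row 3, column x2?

Ratio test on column x3 — row 1: 23/4 = 23/4; row 2: 8/5 = 8/5; row 3: 25/1 = 25. Minimum is 8/5 at row 2 (s2 leaves); pivot element 5.
Divide row 2 by 5; eliminate column x3 from the other rows.
Row 3 update in column x2: 0 − 1·1 = -1.

-1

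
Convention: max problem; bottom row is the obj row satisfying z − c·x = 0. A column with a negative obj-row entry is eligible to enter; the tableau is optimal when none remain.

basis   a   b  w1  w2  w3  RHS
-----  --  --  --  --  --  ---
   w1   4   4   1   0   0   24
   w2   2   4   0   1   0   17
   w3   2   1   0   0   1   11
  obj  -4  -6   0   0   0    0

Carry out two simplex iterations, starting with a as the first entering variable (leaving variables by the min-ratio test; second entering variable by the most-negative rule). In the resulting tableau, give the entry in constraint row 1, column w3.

Ratio test on column a — row 1: 24/4 = 6; row 2: 17/2 = 17/2; row 3: 11/2 = 11/2. Minimum is 11/2 at row 3 (w3 leaves); pivot element 2.
Divide row 3 by 2; eliminate column a from the other rows.
Second iteration: most negative obj-row entry is -4 in column b, so b enters.
Ratio test on column b — row 1: 2/2 = 1; row 2: 6/3 = 2; row 3: (11/2)/(1/2) = 11. Minimum is 1 at row 1 (w1 leaves); pivot element 2.
Divide row 1 by 2; eliminate column b from the other rows.
After both pivots, the entry at constraint row 1, column w3 is -1.

-1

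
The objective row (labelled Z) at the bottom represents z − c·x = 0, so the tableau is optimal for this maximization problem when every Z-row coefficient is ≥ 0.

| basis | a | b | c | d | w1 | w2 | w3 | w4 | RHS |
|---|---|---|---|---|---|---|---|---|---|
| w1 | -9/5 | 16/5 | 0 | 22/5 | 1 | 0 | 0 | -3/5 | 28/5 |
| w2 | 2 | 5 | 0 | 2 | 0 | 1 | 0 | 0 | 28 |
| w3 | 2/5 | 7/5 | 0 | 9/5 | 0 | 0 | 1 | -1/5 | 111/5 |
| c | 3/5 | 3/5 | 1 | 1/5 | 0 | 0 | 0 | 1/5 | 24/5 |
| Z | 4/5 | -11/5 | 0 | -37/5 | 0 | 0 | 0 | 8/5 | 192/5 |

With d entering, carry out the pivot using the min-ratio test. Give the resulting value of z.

526/11

Ratio test on column d — row 1: (28/5)/(22/5) = 14/11; row 2: 28/2 = 14; row 3: (111/5)/(9/5) = 37/3; row 4: (24/5)/(1/5) = 24. Minimum is 14/11 at row 1 (w1 leaves); pivot element 22/5.
Pivot on row 1; the Z-row RHS becomes 192/5 − (-37/5)·(14/11) = 526/11.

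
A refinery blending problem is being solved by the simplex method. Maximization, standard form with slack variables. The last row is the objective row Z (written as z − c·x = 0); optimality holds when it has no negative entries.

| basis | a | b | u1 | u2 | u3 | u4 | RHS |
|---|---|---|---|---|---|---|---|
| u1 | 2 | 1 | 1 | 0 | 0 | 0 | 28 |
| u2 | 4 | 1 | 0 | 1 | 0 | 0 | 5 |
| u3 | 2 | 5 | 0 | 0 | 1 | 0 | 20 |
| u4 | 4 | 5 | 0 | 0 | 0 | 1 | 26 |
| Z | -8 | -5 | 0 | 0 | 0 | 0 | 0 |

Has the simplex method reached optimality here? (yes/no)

The Z-row has a negative entry -8 in column a, so it is not optimal.

no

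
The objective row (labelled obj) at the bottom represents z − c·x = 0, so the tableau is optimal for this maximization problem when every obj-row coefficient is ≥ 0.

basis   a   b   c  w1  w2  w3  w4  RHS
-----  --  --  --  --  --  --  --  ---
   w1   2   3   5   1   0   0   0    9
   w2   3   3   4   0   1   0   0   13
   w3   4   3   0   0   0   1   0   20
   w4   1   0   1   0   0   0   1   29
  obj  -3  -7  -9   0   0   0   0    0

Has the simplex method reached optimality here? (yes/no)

no

The obj-row has a negative entry -9 in column c, so it is not optimal.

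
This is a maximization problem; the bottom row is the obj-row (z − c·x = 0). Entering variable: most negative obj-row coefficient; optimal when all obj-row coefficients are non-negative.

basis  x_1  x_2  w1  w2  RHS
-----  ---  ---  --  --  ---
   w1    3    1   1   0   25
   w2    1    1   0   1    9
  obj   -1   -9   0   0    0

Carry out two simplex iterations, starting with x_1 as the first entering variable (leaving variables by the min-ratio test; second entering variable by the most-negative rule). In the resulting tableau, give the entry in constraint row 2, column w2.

Ratio test on column x_1 — row 1: 25/3 = 25/3; row 2: 9/1 = 9. Minimum is 25/3 at row 1 (w1 leaves); pivot element 3.
Divide row 1 by 3; eliminate column x_1 from the other rows.
Second iteration: most negative obj-row entry is -26/3 in column x_2, so x_2 enters.
Ratio test on column x_2 — row 1: (25/3)/(1/3) = 25; row 2: (2/3)/(2/3) = 1. Minimum is 1 at row 2 (w2 leaves); pivot element 2/3.
Divide row 2 by 2/3; eliminate column x_2 from the other rows.
After both pivots, the entry at constraint row 2, column w2 is 3/2.

3/2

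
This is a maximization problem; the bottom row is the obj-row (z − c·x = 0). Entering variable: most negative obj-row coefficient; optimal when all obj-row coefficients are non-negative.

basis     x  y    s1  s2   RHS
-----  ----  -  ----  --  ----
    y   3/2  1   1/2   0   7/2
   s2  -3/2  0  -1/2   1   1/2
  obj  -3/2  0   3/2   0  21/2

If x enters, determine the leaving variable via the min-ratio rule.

y

Column x entries and ratios — y: (7/2)/(3/2) = 7/3; s2: -3/2 ≤ 0, skip.
Smallest ratio is 7/3 in the row of y, so y leaves.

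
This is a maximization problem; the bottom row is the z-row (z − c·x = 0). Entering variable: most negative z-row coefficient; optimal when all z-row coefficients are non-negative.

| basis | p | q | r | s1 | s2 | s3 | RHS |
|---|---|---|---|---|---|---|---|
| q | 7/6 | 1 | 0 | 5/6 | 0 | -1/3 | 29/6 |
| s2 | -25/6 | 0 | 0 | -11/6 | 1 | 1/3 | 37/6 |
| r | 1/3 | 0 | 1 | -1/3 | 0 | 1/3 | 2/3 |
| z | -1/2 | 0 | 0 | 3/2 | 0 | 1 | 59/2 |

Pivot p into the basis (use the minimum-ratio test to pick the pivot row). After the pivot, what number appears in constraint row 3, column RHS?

2

Ratio test on column p — row 1: (29/6)/(7/6) = 29/7; row 2: entry -25/6 ≤ 0; row 3: (2/3)/(1/3) = 2. Minimum is 2 at row 3 (r leaves); pivot element 1/3.
Divide row 3 by 1/3; eliminate column p from the other rows.
In the new row 3, the RHS entry is the old entry divided by the pivot: (2/3)/(1/3) = 2.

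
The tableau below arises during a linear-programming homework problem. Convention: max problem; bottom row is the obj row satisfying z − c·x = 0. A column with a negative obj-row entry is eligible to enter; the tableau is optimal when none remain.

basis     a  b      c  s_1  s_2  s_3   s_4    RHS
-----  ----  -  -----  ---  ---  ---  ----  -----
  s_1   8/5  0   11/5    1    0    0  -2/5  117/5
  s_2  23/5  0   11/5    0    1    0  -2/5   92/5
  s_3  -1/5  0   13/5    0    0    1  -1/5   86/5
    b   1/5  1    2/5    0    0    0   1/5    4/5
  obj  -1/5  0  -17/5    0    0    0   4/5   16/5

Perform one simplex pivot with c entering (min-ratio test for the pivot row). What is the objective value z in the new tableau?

10

Ratio test on column c — row 1: (117/5)/(11/5) = 117/11; row 2: (92/5)/(11/5) = 92/11; row 3: (86/5)/(13/5) = 86/13; row 4: (4/5)/(2/5) = 2. Minimum is 2 at row 4 (b leaves); pivot element 2/5.
Pivot on row 4; the obj-row RHS becomes 16/5 − (-17/5)·2 = 10.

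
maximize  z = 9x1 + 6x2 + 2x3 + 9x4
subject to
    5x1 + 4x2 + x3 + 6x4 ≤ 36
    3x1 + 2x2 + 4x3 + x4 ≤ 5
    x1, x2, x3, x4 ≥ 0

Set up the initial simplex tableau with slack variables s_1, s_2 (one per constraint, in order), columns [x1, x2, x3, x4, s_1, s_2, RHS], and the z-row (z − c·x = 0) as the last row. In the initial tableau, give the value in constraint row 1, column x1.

5

Constraint 1 has coefficient 5 on x1.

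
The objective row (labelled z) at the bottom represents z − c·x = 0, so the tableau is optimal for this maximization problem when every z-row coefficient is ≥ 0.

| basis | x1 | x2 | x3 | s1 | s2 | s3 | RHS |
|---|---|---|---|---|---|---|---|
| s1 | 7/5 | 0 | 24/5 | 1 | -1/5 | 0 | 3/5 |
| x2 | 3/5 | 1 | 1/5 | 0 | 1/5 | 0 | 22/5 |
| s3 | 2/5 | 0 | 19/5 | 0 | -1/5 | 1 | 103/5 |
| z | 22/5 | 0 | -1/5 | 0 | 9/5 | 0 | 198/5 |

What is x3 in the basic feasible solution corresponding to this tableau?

x3 is not in the basis, so in the current basic feasible solution x3 = 0.

0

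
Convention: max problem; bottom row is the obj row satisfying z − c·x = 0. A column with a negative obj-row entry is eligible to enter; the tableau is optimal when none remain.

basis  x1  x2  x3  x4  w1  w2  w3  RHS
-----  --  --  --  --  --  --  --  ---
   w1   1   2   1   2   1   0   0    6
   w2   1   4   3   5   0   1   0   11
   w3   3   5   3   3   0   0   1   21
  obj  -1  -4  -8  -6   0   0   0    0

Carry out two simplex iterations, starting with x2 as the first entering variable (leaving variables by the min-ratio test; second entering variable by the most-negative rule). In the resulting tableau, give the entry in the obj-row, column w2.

Ratio test on column x2 — row 1: 6/2 = 3; row 2: 11/4 = 11/4; row 3: 21/5 = 21/5. Minimum is 11/4 at row 2 (w2 leaves); pivot element 4.
Divide row 2 by 4; eliminate column x2 from the other rows.
Second iteration: most negative obj-row entry is -5 in column x3, so x3 enters.
Ratio test on column x3 — row 1: entry -1/2 ≤ 0; row 2: (11/4)/(3/4) = 11/3; row 3: entry -3/4 ≤ 0. Minimum is 11/3 at row 2 (x2 leaves); pivot element 3/4.
Divide row 2 by 3/4; eliminate column x3 from the other rows.
After both pivots, the entry at the obj-row, column w2 is 8/3.

8/3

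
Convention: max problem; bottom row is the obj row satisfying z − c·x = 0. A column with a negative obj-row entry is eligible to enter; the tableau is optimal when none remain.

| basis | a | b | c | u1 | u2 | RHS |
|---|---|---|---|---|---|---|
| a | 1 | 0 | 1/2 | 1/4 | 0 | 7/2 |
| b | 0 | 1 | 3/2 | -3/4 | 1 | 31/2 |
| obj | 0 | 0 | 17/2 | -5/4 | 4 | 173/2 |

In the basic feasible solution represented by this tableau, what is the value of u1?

0

u1 is not in the basis, so in the current basic feasible solution u1 = 0.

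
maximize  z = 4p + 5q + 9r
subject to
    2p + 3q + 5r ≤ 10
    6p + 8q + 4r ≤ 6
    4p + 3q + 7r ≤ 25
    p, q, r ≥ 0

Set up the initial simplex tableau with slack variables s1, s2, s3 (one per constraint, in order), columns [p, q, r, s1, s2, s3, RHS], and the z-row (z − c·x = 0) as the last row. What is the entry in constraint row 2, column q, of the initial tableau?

8

Constraint 2 has coefficient 8 on q.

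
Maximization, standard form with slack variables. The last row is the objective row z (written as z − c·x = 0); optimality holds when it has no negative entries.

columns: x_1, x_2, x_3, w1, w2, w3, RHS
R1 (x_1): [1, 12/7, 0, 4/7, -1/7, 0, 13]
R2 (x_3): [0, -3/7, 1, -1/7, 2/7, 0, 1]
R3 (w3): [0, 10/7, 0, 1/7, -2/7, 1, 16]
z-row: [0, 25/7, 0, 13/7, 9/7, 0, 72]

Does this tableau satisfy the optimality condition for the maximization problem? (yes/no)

Every z-row coefficient is ≥ 0, so the tableau is optimal.

yes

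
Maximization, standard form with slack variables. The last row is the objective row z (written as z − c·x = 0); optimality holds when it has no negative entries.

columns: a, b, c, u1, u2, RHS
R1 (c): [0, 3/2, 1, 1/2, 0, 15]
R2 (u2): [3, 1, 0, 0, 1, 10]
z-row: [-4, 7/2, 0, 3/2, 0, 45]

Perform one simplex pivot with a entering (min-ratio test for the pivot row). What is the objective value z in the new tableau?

175/3

Ratio test on column a — row 1: entry 0 ≤ 0; row 2: 10/3 = 10/3. Minimum is 10/3 at row 2 (u2 leaves); pivot element 3.
Pivot on row 2; the z-row RHS becomes 45 − (-4)·(10/3) = 175/3.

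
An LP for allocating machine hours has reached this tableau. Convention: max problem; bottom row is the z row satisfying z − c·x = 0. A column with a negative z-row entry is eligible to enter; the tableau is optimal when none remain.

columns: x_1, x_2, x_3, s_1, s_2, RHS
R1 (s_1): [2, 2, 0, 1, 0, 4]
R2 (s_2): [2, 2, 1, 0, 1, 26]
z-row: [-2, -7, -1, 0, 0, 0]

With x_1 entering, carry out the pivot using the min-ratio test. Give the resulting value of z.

Ratio test on column x_1 — row 1: 4/2 = 2; row 2: 26/2 = 13. Minimum is 2 at row 1 (s_1 leaves); pivot element 2.
Pivot on row 1; the z-row RHS becomes 0 − (-2)·2 = 4.

4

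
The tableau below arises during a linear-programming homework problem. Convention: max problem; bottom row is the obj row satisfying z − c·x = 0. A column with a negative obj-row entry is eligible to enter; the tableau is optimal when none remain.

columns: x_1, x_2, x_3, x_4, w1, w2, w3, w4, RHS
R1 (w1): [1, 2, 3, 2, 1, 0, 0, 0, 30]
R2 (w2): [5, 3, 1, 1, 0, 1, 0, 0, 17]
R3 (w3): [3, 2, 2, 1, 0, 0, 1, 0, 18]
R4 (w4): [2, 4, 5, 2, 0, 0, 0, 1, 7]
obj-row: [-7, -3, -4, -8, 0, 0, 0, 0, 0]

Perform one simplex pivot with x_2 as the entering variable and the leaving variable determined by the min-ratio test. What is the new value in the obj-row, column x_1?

Ratio test on column x_2 — row 1: 30/2 = 15; row 2: 17/3 = 17/3; row 3: 18/2 = 9; row 4: 7/4 = 7/4. Minimum is 7/4 at row 4 (w4 leaves); pivot element 4.
Divide row 4 by 4; eliminate column x_2 from the other rows.
obj-row update in column x_1: -7 − (-3)·(1/2) = -11/2.

-11/2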